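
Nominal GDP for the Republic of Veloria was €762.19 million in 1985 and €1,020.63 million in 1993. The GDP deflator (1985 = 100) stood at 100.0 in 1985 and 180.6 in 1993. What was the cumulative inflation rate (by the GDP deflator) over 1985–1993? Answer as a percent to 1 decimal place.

Price-level change = 180.6 / 100.0 − 1 = 0.8060.

80.6%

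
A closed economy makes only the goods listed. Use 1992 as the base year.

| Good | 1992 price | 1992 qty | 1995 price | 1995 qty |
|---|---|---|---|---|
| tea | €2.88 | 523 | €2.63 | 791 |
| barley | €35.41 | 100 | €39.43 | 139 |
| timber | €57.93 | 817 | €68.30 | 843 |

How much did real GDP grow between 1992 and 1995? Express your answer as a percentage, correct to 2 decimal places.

Real GDP 1992 = Nominal GDP 1992 = 2.88·523 + 35.41·100 + 57.93·817 = 52376.05.
Real GDP 1995 (at 1992 prices) = 2.88·791 + 35.41·139 + 57.93·843 = 56035.06.
Real growth = 56035.06/52376.05 − 1 = 0.0699.

6.99%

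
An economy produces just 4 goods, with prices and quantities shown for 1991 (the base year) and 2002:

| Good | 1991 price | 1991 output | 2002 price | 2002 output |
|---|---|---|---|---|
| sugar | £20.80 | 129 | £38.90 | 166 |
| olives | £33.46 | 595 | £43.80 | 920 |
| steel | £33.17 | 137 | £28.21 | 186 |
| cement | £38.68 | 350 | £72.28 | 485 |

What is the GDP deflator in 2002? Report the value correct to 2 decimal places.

147.14

Nominal GDP 2002 = 38.90·166 + 43.80·920 + 28.21·186 + 72.28·485 = 87056.26.
Real GDP 2002 (at 1991 prices) = 20.80·166 + 33.46·920 + 33.17·186 + 38.68·485 = 59165.42.
Deflator = Nominal/Real × 100 = 87056.26/59165.42 × 100 = 147.140.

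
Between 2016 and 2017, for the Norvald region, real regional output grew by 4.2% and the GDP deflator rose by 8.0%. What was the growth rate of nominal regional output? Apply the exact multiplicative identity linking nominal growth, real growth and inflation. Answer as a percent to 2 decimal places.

12.54%

(1 + g_nom) = (1 + g_real)(1 + π) = 1.0420 × 1.0800 = 1.12536.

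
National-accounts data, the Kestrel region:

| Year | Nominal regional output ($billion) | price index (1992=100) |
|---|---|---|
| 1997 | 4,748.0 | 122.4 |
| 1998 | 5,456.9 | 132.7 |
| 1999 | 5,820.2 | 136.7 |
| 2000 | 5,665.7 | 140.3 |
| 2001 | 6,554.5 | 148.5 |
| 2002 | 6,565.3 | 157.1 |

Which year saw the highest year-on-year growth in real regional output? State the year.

2001

1998: real = 5456.9/1.327 = 4112.21; growth vs 1997 (3879.08) = 6.01%.
1999: real = 5820.2/1.367 = 4257.64; growth vs 1998 (4112.21) = 3.54%.
2000: real = 5665.7/1.403 = 4038.28; growth vs 1999 (4257.64) = -5.15%.
2001: real = 6554.5/1.485 = 4413.80; growth vs 2000 (4038.28) = 9.30%.
2002: real = 6565.3/1.571 = 4179.06; growth vs 2001 (4413.80) = -5.32%.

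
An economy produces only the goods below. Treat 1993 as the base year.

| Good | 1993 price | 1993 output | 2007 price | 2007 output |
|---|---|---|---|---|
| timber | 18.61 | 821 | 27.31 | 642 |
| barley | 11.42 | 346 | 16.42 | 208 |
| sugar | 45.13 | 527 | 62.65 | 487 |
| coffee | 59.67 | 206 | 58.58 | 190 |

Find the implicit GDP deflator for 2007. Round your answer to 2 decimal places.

131.38

Nominal GDP 2007 = 27.31·642 + 16.42·208 + 62.65·487 + 58.58·190 = 62589.13.
Real GDP 2007 (at 1993 prices) = 18.61·642 + 11.42·208 + 45.13·487 + 59.67·190 = 47638.59.
Deflator = Nominal/Real × 100 = 62589.13/47638.59 × 100 = 131.383.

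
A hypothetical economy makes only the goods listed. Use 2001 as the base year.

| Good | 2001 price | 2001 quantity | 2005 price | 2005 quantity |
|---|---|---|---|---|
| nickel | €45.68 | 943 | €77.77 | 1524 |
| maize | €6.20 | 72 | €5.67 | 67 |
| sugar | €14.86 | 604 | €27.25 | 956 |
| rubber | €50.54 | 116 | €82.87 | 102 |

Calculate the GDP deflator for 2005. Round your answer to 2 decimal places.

171.61

Nominal GDP 2005 = 77.77·1524 + 5.67·67 + 27.25·956 + 82.87·102 = 153405.11.
Real GDP 2005 (at 2001 prices) = 45.68·1524 + 6.20·67 + 14.86·956 + 50.54·102 = 89392.96.
Deflator = Nominal/Real × 100 = 153405.11/89392.96 × 100 = 171.608.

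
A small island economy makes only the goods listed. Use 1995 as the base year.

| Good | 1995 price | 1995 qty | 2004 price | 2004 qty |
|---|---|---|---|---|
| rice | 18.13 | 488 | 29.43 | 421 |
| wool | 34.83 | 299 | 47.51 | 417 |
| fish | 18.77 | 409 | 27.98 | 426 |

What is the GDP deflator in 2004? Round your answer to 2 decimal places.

146.33

Nominal GDP 2004 = 29.43·421 + 47.51·417 + 27.98·426 = 44121.18.
Real GDP 2004 (at 1995 prices) = 18.13·421 + 34.83·417 + 18.77·426 = 30152.86.
Deflator = Nominal/Real × 100 = 44121.18/30152.86 × 100 = 146.325.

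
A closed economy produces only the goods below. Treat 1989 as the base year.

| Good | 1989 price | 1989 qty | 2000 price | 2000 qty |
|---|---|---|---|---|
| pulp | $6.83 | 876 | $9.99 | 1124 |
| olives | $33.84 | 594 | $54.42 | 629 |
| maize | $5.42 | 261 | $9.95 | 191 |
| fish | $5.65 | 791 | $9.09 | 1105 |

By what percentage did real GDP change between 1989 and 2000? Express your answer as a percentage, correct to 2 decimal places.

13.37%

Real GDP 1989 = Nominal GDP 1989 = 6.83·876 + 33.84·594 + 5.42·261 + 5.65·791 = 31967.81.
Real GDP 2000 (at 1989 prices) = 6.83·1124 + 33.84·629 + 5.42·191 + 5.65·1105 = 36240.75.
Real growth = 36240.75/31967.81 − 1 = 0.1337.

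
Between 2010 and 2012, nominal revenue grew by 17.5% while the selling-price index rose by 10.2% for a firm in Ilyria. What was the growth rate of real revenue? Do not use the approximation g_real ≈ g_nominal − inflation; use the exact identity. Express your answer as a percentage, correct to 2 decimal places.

6.62%

(1 + g_nom) = (1 + g_real)(1 + π), so g_real = 1.1750 / 1.1020 − 1 = 0.06624.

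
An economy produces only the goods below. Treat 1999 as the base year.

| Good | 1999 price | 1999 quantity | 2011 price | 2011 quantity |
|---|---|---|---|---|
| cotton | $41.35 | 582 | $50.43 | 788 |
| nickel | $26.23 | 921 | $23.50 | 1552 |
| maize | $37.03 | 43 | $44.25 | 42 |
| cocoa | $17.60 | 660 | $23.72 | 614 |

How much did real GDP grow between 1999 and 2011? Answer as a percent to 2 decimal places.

39.43%

Real GDP 1999 = Nominal GDP 1999 = 41.35·582 + 26.23·921 + 37.03·43 + 17.60·660 = 61431.82.
Real GDP 2011 (at 1999 prices) = 41.35·788 + 26.23·1552 + 37.03·42 + 17.60·614 = 85654.42.
Real growth = 85654.42/61431.82 − 1 = 0.3943.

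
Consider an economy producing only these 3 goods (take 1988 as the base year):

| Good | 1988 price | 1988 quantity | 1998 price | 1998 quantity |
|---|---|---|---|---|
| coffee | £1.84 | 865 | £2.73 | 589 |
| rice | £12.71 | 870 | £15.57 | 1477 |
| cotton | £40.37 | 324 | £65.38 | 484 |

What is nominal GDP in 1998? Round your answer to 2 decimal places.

Nominal GDP 1998 = Σ (p_1998 × q_1998) = 2.73·589 + 15.57·1477 + 65.38·484 = 56248.78.

£56248.78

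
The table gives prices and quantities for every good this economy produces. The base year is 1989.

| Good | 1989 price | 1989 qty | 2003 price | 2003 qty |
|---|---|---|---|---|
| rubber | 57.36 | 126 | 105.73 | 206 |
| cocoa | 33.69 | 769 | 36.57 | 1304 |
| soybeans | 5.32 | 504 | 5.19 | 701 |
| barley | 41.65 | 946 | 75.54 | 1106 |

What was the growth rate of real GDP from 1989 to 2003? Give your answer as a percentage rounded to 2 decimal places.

Real GDP 1989 = Nominal GDP 1989 = 57.36·126 + 33.69·769 + 5.32·504 + 41.65·946 = 75217.15.
Real GDP 2003 (at 1989 prices) = 57.36·206 + 33.69·1304 + 5.32·701 + 41.65·1106 = 105542.14.
Real growth = 105542.14/75217.15 − 1 = 0.4032.

40.32%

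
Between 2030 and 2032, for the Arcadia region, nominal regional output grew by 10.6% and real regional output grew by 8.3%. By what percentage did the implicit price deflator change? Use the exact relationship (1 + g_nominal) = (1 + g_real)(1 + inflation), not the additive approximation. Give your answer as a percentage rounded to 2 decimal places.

2.12%

(1 + g_nom) = (1 + g_real)(1 + π), so π = 1.1060 / 1.0830 − 1 = 0.02124.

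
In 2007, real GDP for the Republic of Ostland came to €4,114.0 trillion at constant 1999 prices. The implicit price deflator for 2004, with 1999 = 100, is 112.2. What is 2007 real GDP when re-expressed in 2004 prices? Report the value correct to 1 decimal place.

Real GDP in 2004 prices = Real GDP in 1999 prices × (P_2004/P_1999) = 4114.0 × 1.122 = 4615.91.

€4,615.9 trillion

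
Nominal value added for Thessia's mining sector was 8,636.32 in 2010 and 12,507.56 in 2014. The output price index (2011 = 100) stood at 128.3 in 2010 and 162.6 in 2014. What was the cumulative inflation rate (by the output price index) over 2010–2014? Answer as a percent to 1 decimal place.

26.7%

Price-level change = 162.6 / 128.3 − 1 = 0.2673.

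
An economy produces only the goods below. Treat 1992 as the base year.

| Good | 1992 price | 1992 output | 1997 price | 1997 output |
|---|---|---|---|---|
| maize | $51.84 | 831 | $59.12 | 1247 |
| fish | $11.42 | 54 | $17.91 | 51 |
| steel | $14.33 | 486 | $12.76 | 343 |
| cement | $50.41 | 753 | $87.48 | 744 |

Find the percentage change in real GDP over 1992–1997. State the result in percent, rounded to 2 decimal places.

Real GDP 1992 = Nominal GDP 1992 = 51.84·831 + 11.42·54 + 14.33·486 + 50.41·753 = 88618.83.
Real GDP 1997 (at 1992 prices) = 51.84·1247 + 11.42·51 + 14.33·343 + 50.41·744 = 107647.13.
Real growth = 107647.13/88618.83 − 1 = 0.2147.

21.47%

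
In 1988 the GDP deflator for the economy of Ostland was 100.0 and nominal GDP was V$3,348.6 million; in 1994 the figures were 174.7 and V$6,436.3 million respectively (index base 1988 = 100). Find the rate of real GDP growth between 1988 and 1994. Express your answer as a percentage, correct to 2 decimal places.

Deflate each year: 1988 → 3348.6/1.000 = 3348.60; 1994 → 6436.3/1.747 = 3684.20.
So real GDP changed by 3684.20/3348.60 − 1 = 0.1002, i.e. 10.02%.

10.02%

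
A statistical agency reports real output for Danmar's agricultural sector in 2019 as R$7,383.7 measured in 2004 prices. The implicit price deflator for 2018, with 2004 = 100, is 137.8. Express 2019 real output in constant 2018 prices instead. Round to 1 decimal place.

R$10,174.7

Real output in 2018 prices = Real output in 2004 prices × (P_2018/P_2004) = 7383.7 × 1.378 = 10174.74.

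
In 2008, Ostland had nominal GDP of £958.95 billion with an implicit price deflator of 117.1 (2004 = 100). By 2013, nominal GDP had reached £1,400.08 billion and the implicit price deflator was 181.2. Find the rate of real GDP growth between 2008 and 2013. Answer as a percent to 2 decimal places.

-5.65%

Real GDP 2008 = 958.95 / 1.171 = 818.92.
Real GDP 2013 = 1400.08 / 1.812 = 772.67.
Real growth = 772.67 / 818.92 − 1 = -0.0565.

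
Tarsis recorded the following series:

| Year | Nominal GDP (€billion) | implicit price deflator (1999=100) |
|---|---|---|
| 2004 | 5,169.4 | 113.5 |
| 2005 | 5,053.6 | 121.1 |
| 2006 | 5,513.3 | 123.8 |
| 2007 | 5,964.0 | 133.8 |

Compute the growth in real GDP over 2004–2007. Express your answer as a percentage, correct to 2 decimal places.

-2.13%

Real GDP 2004 = 5169.4/1.135 = 4554.54.
Real GDP 2007 = 5964.0/1.338 = 4457.40.
Change = 4457.40/4554.54 − 1 = -0.0213.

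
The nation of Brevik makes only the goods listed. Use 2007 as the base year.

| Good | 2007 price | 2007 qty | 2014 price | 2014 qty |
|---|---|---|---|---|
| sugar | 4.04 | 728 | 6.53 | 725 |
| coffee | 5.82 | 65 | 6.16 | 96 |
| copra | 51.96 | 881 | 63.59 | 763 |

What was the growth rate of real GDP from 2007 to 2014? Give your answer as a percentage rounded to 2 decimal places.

-12.15%

Real GDP 2007 = Nominal GDP 2007 = 4.04·728 + 5.82·65 + 51.96·881 = 49096.18.
Real GDP 2014 (at 2007 prices) = 4.04·725 + 5.82·96 + 51.96·763 = 43133.20.
Real growth = 43133.20/49096.18 − 1 = -0.1215.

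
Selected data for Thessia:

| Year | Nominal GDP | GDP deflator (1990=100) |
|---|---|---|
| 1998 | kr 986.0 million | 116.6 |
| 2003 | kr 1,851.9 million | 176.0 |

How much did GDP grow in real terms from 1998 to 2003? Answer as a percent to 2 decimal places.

Real GDP 1998 = 986.0 / 1.166 = 845.63.
Real GDP 2003 = 1851.9 / 1.760 = 1052.22.
Real growth = 1052.22 / 845.63 − 1 = 0.2443.

24.43%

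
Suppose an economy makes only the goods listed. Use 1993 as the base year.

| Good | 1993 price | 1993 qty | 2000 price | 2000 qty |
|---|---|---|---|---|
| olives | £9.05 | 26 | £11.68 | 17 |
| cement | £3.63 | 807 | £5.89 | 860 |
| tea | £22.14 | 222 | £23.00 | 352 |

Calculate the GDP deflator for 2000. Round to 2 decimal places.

120.70

Nominal GDP 2000 = 11.68·17 + 5.89·860 + 23.00·352 = 13359.96.
Real GDP 2000 (at 1993 prices) = 9.05·17 + 3.63·860 + 22.14·352 = 11068.93.
Deflator = Nominal/Real × 100 = 13359.96/11068.93 × 100 = 120.698.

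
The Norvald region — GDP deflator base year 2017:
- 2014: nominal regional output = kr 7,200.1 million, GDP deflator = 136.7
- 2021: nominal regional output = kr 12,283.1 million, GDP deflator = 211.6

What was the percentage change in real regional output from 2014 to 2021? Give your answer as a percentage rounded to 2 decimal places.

10.21%

Deflate each year: 2014 → 7200.1/1.367 = 5267.08; 2021 → 12283.1/2.116 = 5804.87.
So real regional output changed by 5804.87/5267.08 − 1 = 0.1021, i.e. 10.21%.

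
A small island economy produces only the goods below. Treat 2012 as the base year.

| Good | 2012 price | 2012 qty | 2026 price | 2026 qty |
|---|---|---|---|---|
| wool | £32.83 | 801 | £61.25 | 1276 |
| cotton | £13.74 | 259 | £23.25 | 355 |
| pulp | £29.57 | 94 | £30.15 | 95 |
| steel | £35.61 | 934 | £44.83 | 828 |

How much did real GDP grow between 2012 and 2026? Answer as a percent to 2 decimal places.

19.98%

Real GDP 2012 = Nominal GDP 2012 = 32.83·801 + 13.74·259 + 29.57·94 + 35.61·934 = 65894.81.
Real GDP 2026 (at 2012 prices) = 32.83·1276 + 13.74·355 + 29.57·95 + 35.61·828 = 79063.01.
Real growth = 79063.01/65894.81 − 1 = 0.1998.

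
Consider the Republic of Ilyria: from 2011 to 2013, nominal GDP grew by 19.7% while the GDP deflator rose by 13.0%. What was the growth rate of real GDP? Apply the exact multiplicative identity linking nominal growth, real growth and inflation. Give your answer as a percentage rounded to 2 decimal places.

5.93%

(1 + g_nom) = (1 + g_real)(1 + π), so g_real = 1.1970 / 1.1300 − 1 = 0.05929.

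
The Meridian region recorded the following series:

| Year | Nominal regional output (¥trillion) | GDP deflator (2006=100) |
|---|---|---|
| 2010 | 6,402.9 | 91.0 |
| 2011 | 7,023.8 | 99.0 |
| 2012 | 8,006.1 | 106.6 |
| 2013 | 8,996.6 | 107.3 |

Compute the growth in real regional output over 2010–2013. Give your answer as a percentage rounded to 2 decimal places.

Real regional output 2010 = 6402.9/0.910 = 7036.15.
Real regional output 2013 = 8996.6/1.073 = 8384.53.
Change = 8384.53/7036.15 − 1 = 0.1916.

19.16%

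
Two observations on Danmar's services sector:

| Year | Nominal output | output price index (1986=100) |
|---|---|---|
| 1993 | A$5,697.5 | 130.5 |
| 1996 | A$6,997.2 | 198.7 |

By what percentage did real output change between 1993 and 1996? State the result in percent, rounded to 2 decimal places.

-19.34%

Deflate each year: 1993 → 5697.5/1.305 = 4365.90; 1996 → 6997.2/1.987 = 3521.49.
So real output changed by 3521.49/4365.90 − 1 = -0.1934, i.e. -19.34%.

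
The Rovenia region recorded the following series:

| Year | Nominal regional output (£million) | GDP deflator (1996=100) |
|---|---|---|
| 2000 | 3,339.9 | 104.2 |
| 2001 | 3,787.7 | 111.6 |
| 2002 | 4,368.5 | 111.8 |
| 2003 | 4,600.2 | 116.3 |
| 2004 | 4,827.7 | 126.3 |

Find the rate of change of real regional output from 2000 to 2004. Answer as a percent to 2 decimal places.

Real regional output 2000 = 3339.9/1.042 = 3205.28.
Real regional output 2004 = 4827.7/1.263 = 3822.41.
Change = 3822.41/3205.28 − 1 = 0.1925.

19.25%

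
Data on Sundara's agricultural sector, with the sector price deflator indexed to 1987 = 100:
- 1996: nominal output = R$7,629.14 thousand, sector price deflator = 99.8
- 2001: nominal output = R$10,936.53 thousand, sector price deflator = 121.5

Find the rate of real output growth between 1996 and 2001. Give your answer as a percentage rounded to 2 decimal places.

Real output 1996 = 7629.14 / 0.998 = 7644.43.
Real output 2001 = 10936.53 / 1.215 = 9001.26.
Real growth = 9001.26 / 7644.43 − 1 = 0.1775.

17.75%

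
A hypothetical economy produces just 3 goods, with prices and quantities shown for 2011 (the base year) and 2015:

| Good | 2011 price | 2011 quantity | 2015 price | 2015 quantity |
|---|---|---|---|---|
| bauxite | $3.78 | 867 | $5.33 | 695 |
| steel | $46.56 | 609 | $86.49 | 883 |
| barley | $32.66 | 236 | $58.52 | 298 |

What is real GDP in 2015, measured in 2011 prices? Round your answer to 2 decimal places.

$53472.26

Real GDP 2015 = Σ (p_2011 × q_2015) = 3.78·695 + 46.56·883 + 32.66·298 = 53472.26.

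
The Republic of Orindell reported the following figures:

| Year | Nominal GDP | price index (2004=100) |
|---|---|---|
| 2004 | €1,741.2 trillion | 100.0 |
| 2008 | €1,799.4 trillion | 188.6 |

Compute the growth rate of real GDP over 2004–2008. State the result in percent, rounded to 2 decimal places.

-45.21%

Real GDP 2004 = 1741.2 / 1.000 = 1741.20.
Real GDP 2008 = 1799.4 / 1.886 = 954.08.
Real growth = 954.08 / 1741.20 − 1 = -0.4521.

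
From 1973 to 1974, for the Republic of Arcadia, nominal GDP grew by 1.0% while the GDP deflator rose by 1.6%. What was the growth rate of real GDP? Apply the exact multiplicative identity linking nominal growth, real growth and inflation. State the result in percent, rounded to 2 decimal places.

-0.59%

(1 + g_nom) = (1 + g_real)(1 + π), so g_real = 1.0100 / 1.0160 − 1 = -0.00591.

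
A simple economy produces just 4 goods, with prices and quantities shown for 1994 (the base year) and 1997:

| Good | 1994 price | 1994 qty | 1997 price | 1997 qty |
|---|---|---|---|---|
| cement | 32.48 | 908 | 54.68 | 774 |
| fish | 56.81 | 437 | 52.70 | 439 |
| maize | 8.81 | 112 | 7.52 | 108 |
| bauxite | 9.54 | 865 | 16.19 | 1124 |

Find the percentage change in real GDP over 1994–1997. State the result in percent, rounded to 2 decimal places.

-2.84%

Real GDP 1994 = Nominal GDP 1994 = 32.48·908 + 56.81·437 + 8.81·112 + 9.54·865 = 63556.63.
Real GDP 1997 (at 1994 prices) = 32.48·774 + 56.81·439 + 8.81·108 + 9.54·1124 = 61753.55.
Real growth = 61753.55/63556.63 − 1 = -0.0284.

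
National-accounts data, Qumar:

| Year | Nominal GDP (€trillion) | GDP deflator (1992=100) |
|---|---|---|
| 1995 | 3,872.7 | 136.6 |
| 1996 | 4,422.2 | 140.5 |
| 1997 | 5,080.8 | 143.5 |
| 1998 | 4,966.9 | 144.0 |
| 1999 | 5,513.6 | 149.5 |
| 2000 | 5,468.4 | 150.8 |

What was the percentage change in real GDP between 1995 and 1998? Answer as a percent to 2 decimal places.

21.66%

Real GDP 1995 = 3872.7/1.366 = 2835.07.
Real GDP 1998 = 4966.9/1.440 = 3449.24.
Change = 3449.24/2835.07 − 1 = 0.2166.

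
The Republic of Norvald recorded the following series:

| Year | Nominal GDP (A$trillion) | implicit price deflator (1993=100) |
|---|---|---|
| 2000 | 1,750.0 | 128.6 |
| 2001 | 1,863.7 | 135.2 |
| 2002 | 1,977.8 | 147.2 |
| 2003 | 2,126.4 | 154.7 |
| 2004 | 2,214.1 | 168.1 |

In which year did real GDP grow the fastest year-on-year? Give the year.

2003

2001: real = 1863.7/1.352 = 1378.48; growth vs 2000 (1360.81) = 1.30%.
2002: real = 1977.8/1.472 = 1343.61; growth vs 2001 (1378.48) = -2.53%.
2003: real = 2126.4/1.547 = 1374.53; growth vs 2002 (1343.61) = 2.30%.
2004: real = 2214.1/1.681 = 1317.13; growth vs 2003 (1374.53) = -4.18%.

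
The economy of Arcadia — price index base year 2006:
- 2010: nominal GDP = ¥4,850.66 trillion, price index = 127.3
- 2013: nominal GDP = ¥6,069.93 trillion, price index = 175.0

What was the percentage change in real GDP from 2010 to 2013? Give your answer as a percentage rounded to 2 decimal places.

-8.97%

Real GDP 2010 = 4850.66 / 1.273 = 3810.42.
Real GDP 2013 = 6069.93 / 1.750 = 3468.53.
Real growth = 3468.53 / 3810.42 − 1 = -0.0897.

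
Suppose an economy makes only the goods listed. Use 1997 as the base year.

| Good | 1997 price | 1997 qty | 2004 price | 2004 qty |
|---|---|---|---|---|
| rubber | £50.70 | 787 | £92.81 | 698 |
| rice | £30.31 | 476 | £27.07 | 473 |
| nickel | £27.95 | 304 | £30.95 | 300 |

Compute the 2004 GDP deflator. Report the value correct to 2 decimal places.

149.49

Nominal GDP 2004 = 92.81·698 + 27.07·473 + 30.95·300 = 86870.49.
Real GDP 2004 (at 1997 prices) = 50.70·698 + 30.31·473 + 27.95·300 = 58110.23.
Deflator = Nominal/Real × 100 = 86870.49/58110.23 × 100 = 149.493.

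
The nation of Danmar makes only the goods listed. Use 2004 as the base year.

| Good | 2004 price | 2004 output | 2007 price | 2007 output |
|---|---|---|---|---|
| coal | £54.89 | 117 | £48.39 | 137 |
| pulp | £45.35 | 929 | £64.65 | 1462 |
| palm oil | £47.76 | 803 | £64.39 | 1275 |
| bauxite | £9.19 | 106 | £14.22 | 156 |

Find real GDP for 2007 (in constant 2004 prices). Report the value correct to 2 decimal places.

Real GDP 2007 = Σ (p_2004 × q_2007) = 54.89·137 + 45.35·1462 + 47.76·1275 + 9.19·156 = 136149.27.

£136149.27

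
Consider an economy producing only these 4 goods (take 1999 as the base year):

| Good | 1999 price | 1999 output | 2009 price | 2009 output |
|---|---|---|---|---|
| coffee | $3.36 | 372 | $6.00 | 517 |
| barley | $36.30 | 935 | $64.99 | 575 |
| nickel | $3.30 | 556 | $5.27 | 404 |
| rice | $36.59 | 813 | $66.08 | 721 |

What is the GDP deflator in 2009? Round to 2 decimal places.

Nominal GDP 2009 = 6.00·517 + 64.99·575 + 5.27·404 + 66.08·721 = 90244.01.
Real GDP 2009 (at 1999 prices) = 3.36·517 + 36.30·575 + 3.30·404 + 36.59·721 = 50324.21.
Deflator = Nominal/Real × 100 = 90244.01/50324.21 × 100 = 179.325.

179.33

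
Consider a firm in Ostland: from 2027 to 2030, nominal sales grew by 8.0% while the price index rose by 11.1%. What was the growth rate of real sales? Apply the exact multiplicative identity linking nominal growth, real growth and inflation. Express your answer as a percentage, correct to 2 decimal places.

-2.79%

(1 + g_nom) = (1 + g_real)(1 + π), so g_real = 1.0800 / 1.1110 − 1 = -0.02790.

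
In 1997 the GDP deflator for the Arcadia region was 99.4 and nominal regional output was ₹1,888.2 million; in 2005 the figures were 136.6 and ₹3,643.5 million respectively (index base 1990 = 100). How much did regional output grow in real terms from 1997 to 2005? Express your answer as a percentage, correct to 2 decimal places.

Deflate each year: 1997 → 1888.2/0.994 = 1899.60; 2005 → 3643.5/1.366 = 2667.28.
So real regional output changed by 2667.28/1899.60 − 1 = 0.4041, i.e. 40.41%.

40.41%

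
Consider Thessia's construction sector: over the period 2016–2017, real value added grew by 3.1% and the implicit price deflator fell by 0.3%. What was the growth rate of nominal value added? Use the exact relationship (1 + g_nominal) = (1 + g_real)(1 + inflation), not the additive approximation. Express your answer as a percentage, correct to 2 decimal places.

(1 + g_nom) = (1 + g_real)(1 + π) = 1.0310 × 0.9970 = 1.02791.

2.79%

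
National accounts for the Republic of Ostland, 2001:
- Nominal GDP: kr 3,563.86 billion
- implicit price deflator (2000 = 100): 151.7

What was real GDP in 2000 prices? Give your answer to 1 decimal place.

Real GDP = Nominal / (implicit price deflator/100) = 3563.86 / 1.517 = 2349.28.

kr 2,349.3 billion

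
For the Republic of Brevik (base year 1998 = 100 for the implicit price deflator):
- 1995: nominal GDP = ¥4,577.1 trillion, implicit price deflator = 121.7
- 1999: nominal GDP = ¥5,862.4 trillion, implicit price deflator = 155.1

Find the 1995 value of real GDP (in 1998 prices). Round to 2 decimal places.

Real GDP = Nominal / (implicit price deflator/100) = 4577.1 / 1.217 = 3760.97.

¥3,760.97 trillion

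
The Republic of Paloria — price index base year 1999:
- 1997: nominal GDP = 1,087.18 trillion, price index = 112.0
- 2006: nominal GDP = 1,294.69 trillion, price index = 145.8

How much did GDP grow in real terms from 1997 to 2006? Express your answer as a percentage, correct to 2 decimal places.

Deflate each year: 1997 → 1087.18/1.120 = 970.70; 2006 → 1294.69/1.458 = 887.99.
So real GDP changed by 887.99/970.70 − 1 = -0.0852, i.e. -8.52%.

-8.52%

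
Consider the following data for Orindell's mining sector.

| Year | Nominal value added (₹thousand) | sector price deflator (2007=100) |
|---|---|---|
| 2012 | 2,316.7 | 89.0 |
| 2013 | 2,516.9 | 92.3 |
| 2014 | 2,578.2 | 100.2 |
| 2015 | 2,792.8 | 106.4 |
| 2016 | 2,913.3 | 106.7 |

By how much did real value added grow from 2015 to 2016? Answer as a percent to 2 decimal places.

Real value added 2015 = 2792.8/1.064 = 2624.81.
Real value added 2016 = 2913.3/1.067 = 2730.37.
Change = 2730.37/2624.81 − 1 = 0.0402.

4.02%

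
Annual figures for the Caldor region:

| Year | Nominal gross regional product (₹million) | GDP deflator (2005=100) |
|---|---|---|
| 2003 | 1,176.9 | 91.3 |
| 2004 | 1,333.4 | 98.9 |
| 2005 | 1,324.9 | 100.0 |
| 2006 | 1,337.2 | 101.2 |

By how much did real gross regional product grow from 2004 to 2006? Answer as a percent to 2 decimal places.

Real gross regional product 2004 = 1333.4/0.989 = 1348.23.
Real gross regional product 2006 = 1337.2/1.012 = 1321.34.
Change = 1321.34/1348.23 − 1 = -0.0199.

-1.99%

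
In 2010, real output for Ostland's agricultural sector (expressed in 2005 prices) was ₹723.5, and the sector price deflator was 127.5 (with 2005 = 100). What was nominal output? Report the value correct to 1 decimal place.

₹922.5

Nominal output = Real × (sector price deflator/100) = 723.5 × 1.275 = 922.46.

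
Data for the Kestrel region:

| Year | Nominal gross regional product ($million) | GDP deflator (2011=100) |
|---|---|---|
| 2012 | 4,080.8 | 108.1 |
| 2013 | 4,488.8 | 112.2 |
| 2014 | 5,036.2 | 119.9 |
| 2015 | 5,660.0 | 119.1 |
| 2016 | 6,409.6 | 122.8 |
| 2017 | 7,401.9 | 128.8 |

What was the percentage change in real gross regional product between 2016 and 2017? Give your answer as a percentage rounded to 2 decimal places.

10.10%

Real gross regional product 2016 = 6409.6/1.228 = 5219.54.
Real gross regional product 2017 = 7401.9/1.288 = 5746.82.
Change = 5746.82/5219.54 − 1 = 0.1010.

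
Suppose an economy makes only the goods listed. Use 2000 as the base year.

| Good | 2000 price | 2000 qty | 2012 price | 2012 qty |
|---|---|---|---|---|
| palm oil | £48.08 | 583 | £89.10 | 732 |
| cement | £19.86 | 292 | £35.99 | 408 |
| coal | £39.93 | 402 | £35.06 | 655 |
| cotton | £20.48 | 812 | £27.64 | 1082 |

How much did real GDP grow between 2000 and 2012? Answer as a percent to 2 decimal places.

37.74%

Real GDP 2000 = Nominal GDP 2000 = 48.08·583 + 19.86·292 + 39.93·402 + 20.48·812 = 66511.38.
Real GDP 2012 (at 2000 prices) = 48.08·732 + 19.86·408 + 39.93·655 + 20.48·1082 = 91610.95.
Real growth = 91610.95/66511.38 − 1 = 0.3774.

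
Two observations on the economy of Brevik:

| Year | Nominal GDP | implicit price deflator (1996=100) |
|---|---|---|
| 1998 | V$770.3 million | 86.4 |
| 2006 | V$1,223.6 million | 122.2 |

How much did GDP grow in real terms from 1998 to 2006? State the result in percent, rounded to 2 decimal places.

Deflate each year: 1998 → 770.3/0.864 = 891.55; 2006 → 1223.6/1.222 = 1001.31.
So real GDP changed by 1001.31/891.55 − 1 = 0.1231, i.e. 12.31%.

12.31%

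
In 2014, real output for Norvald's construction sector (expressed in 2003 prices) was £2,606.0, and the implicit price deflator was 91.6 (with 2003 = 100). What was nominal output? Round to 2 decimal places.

Nominal output = Real × (implicit price deflator/100) = 2606.0 × 0.916 = 2387.10.

£2,387.10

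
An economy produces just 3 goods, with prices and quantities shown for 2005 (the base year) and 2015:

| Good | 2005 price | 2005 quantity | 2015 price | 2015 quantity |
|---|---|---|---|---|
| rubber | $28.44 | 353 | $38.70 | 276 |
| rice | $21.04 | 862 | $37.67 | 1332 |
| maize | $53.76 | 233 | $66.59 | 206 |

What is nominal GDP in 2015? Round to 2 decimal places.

Nominal GDP 2015 = Σ (p_2015 × q_2015) = 38.70·276 + 37.67·1332 + 66.59·206 = 74575.18.

$74575.18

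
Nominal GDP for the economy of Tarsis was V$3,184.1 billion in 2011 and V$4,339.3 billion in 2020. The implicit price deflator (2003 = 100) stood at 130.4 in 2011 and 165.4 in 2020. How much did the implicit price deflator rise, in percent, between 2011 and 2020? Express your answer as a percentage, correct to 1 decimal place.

26.8%

Price-level change = 165.4 / 130.4 − 1 = 0.2684.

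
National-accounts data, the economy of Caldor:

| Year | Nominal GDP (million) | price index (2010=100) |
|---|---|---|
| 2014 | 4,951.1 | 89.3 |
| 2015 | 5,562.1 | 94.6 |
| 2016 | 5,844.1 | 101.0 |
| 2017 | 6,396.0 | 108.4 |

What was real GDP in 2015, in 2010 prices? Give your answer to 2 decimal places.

5,879.60 million

Real GDP 2015 = 5562.1 / 0.946 = 5879.60.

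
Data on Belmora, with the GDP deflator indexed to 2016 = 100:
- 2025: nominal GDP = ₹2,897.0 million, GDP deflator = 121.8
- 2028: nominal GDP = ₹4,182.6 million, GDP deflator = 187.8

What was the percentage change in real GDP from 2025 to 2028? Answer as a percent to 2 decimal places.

Real GDP 2025 = 2897.0 / 1.218 = 2378.49.
Real GDP 2028 = 4182.6 / 1.878 = 2227.16.
Real growth = 2227.16 / 2378.49 − 1 = -0.0636.

-6.36%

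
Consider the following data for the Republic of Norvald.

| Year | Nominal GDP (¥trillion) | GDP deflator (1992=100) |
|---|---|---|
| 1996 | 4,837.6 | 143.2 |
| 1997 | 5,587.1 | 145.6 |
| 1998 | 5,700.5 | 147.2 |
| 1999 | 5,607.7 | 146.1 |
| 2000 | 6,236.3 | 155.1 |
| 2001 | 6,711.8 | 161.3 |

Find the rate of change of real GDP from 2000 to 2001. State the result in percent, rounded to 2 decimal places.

3.49%

Real GDP 2000 = 6236.3/1.551 = 4020.83.
Real GDP 2001 = 6711.8/1.613 = 4161.07.
Change = 4161.07/4020.83 − 1 = 0.0349.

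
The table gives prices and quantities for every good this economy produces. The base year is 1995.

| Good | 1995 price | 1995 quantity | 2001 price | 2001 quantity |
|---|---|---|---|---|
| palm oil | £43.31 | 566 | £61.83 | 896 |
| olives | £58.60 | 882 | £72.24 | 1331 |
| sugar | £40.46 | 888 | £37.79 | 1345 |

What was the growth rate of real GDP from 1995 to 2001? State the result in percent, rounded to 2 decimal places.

Real GDP 1995 = Nominal GDP 1995 = 43.31·566 + 58.60·882 + 40.46·888 = 112127.14.
Real GDP 2001 (at 1995 prices) = 43.31·896 + 58.60·1331 + 40.46·1345 = 171221.06.
Real growth = 171221.06/112127.14 − 1 = 0.5270.

52.70%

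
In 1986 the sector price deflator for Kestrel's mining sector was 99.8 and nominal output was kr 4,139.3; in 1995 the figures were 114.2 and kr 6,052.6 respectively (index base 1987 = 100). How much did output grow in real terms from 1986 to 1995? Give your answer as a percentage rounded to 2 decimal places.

27.78%

Real output 1986 = 4139.3 / 0.998 = 4147.60.
Real output 1995 = 6052.6 / 1.142 = 5300.00.
Real growth = 5300.00 / 4147.60 − 1 = 0.2778.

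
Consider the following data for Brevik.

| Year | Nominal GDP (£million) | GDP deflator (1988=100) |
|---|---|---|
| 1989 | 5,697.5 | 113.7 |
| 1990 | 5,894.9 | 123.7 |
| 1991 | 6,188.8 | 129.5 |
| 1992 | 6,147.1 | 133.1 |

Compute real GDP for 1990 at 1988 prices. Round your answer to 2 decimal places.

£4,765.48 million

Real GDP 1990 = 5894.9 / 1.237 = 4765.48.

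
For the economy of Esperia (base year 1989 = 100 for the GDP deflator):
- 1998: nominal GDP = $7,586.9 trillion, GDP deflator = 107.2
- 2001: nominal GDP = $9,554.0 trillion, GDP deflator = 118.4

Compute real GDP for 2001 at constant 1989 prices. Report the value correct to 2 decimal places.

Real GDP = Nominal / (GDP deflator/100) = 9554.0 / 1.184 = 8069.26.

$8,069.26 trillion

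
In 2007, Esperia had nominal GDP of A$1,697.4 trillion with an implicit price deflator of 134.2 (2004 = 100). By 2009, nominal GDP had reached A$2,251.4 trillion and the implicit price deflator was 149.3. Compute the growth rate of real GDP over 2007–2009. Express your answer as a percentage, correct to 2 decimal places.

19.22%

Real GDP 2007 = 1697.4 / 1.342 = 1264.83.
Real GDP 2009 = 2251.4 / 1.493 = 1507.97.
Real growth = 1507.97 / 1264.83 − 1 = 0.1922.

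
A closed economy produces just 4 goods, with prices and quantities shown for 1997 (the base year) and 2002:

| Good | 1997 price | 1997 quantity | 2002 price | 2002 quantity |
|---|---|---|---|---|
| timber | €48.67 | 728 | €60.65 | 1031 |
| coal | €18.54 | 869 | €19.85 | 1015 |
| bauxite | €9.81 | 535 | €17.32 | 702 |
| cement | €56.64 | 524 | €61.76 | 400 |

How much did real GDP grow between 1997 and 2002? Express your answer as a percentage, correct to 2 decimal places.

13.96%

Real GDP 1997 = Nominal GDP 1997 = 48.67·728 + 18.54·869 + 9.81·535 + 56.64·524 = 86470.73.
Real GDP 2002 (at 1997 prices) = 48.67·1031 + 18.54·1015 + 9.81·702 + 56.64·400 = 98539.49.
Real growth = 98539.49/86470.73 − 1 = 0.1396.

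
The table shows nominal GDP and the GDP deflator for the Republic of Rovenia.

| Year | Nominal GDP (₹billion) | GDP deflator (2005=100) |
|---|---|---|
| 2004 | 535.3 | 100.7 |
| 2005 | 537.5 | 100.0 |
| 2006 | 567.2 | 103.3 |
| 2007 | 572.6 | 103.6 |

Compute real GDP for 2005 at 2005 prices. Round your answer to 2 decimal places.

Real GDP 2005 = 537.5 / 1.000 = 537.50.

₹537.50 billion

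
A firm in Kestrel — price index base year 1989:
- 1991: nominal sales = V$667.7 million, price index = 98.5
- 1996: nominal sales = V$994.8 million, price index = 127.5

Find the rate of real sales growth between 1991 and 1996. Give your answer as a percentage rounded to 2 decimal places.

15.10%

Deflate each year: 1991 → 667.7/0.985 = 677.87; 1996 → 994.8/1.275 = 780.24.
So real sales changed by 780.24/677.87 − 1 = 0.1510, i.e. 15.10%.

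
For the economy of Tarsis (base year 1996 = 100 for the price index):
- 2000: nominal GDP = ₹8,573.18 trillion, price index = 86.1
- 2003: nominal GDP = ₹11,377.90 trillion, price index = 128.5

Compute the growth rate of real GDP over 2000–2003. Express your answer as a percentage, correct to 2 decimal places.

Deflate each year: 2000 → 8573.18/0.861 = 9957.24; 2003 → 11377.90/1.285 = 8854.40.
So real GDP changed by 8854.40/9957.24 − 1 = -0.1108, i.e. -11.08%.

-11.08%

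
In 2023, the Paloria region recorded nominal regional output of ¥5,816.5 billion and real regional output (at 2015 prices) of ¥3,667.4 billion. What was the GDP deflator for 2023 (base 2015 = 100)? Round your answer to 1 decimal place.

GDP deflator = (Nominal / Real) × 100 = 5816.5 / 3667.4 × 100 = 158.60.

158.6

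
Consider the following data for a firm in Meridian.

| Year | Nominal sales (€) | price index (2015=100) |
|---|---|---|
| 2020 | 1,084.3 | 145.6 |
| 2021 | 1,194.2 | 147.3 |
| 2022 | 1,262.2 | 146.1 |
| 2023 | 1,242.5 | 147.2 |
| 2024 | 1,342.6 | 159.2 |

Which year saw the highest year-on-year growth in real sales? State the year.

2021: real = 1194.2/1.473 = 810.73; growth vs 2020 (744.71) = 8.87%.
2022: real = 1262.2/1.461 = 863.93; growth vs 2021 (810.73) = 6.56%.
2023: real = 1242.5/1.472 = 844.09; growth vs 2022 (863.93) = -2.30%.
2024: real = 1342.6/1.592 = 843.34; growth vs 2023 (844.09) = -0.09%.

2021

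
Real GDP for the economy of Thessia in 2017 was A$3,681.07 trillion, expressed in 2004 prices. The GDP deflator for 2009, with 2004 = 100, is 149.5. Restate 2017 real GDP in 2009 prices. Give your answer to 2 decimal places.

A$5,503.20 trillion

Real GDP in 2009 prices = Real GDP in 2004 prices × (P_2009/P_2004) = 3681.07 × 1.495 = 5503.20.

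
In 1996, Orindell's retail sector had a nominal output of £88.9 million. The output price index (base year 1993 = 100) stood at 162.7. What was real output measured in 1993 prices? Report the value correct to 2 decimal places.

Real output = Nominal / (output price index/100) = 88.9 / 1.627 = 54.64.

£54.64 million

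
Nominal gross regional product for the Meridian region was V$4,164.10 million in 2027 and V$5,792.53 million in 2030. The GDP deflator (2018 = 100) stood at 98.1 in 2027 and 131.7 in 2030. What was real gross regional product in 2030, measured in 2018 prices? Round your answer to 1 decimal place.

Real gross regional product = Nominal / (GDP deflator/100) = 5792.53 / 1.317 = 4398.28.

V$4,398.3 million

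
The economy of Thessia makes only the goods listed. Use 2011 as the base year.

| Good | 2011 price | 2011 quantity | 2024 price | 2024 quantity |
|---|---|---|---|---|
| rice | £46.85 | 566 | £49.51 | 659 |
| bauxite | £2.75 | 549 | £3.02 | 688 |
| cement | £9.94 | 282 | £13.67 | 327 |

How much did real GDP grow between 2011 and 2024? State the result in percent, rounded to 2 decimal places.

16.82%

Real GDP 2011 = Nominal GDP 2011 = 46.85·566 + 2.75·549 + 9.94·282 = 30829.93.
Real GDP 2024 (at 2011 prices) = 46.85·659 + 2.75·688 + 9.94·327 = 36016.53.
Real growth = 36016.53/30829.93 − 1 = 0.1682.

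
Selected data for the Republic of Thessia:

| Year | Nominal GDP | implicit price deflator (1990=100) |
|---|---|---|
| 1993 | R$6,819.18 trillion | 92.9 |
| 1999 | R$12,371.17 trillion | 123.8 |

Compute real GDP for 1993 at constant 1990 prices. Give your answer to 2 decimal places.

R$7,340.34 trillion

Real GDP = Nominal / (implicit price deflator/100) = 6819.18 / 0.929 = 7340.34.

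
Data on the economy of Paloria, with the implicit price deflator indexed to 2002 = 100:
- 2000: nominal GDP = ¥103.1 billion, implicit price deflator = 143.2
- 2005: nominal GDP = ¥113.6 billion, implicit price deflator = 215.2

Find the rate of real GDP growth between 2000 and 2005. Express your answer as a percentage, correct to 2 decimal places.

Real GDP 2000 = 103.1 / 1.432 = 72.00.
Real GDP 2005 = 113.6 / 2.152 = 52.79.
Real growth = 52.79 / 72.00 − 1 = -0.2668.

-26.68%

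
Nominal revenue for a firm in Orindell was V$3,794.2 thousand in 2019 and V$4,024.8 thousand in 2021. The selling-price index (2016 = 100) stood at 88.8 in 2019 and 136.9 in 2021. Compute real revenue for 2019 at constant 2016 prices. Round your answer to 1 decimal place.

V$4,272.7 thousand

Real revenue = Nominal / (selling-price index/100) = 3794.2 / 0.888 = 4272.75.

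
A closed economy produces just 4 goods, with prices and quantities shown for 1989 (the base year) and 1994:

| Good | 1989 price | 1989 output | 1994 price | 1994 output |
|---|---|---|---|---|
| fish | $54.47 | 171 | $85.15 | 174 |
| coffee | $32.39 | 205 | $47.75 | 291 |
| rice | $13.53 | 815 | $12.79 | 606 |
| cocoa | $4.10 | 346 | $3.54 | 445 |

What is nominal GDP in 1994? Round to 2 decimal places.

$38037.39

Nominal GDP 1994 = Σ (p_1994 × q_1994) = 85.15·174 + 47.75·291 + 12.79·606 + 3.54·445 = 38037.39.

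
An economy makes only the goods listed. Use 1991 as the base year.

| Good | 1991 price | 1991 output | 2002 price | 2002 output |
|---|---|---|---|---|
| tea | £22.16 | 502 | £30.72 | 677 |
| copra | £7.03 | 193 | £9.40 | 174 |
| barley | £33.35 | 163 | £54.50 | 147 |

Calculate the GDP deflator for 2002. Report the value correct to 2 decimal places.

Nominal GDP 2002 = 30.72·677 + 9.40·174 + 54.50·147 = 30444.54.
Real GDP 2002 (at 1991 prices) = 22.16·677 + 7.03·174 + 33.35·147 = 21127.99.
Deflator = Nominal/Real × 100 = 30444.54/21127.99 × 100 = 144.096.

144.10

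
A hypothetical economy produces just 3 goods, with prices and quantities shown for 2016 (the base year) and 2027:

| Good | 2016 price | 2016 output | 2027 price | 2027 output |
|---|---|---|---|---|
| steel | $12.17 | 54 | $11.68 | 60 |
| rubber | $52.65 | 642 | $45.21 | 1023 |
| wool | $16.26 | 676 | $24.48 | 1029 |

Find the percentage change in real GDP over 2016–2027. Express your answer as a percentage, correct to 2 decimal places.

56.92%

Real GDP 2016 = Nominal GDP 2016 = 12.17·54 + 52.65·642 + 16.26·676 = 45450.24.
Real GDP 2027 (at 2016 prices) = 12.17·60 + 52.65·1023 + 16.26·1029 = 71322.69.
Real growth = 71322.69/45450.24 − 1 = 0.5692.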